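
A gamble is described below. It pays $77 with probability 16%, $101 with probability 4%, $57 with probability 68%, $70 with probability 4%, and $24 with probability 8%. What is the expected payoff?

$59.84

EV = 0.16 × 77 + 0.04 × 101 + 0.68 × 57 + 0.04 × 70 + 0.08 × 24 = 12.32 + 4.04 + 38.76 + 2.8 + 1.92 = 59.84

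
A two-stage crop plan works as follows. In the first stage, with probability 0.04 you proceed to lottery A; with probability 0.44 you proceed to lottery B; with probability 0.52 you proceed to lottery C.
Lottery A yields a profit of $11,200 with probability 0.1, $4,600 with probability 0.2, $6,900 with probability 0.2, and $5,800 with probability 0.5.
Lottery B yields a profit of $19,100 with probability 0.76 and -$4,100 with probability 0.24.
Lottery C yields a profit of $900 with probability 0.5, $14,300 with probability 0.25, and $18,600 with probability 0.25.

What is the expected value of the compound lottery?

EV(A) = 0.1 × 11200 + 0.2 × 4600 + 0.2 × 6900 + 0.5 × 5800 = 1120 + 920 + 1380 + 2900 = 6320
EV(B) = 0.76 × 19100 + 0.24 × (-4100) = 14516 − 984 = 13532
EV(C) = 0.5 × 900 + 0.25 × 14300 + 0.25 × 18600 = 450 + 3575 + 4650 = 8675
Overall = 0.04 × 6320 + 0.44 × 13532 + 0.52 × 8675 = 252.8 + 5954.08 + 4511 = 10717.88

$10,717.88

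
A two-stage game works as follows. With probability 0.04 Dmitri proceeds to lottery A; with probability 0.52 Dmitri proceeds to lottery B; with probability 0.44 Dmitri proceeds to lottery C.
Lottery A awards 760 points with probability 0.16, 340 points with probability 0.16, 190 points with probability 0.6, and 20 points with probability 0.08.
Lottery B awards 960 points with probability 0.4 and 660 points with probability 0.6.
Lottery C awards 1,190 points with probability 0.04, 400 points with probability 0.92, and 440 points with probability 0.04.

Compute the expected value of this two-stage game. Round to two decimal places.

EV(A) = 0.16 × 760 + 0.16 × 340 + 0.6 × 190 + 0.08 × 20 = 121.6 + 54.4 + 114 + 1.6 = 291.6
EV(B) = 0.4 × 960 + 0.6 × 660 = 384 + 396 = 780
EV(C) = 0.04 × 1190 + 0.92 × 400 + 0.04 × 440 = 47.6 + 368 + 17.6 = 433.2
Overall = 0.04 × 291.6 + 0.52 × 780 + 0.44 × 433.2 = 11.664 + 405.6 + 190.608 = 607.872

607.87 points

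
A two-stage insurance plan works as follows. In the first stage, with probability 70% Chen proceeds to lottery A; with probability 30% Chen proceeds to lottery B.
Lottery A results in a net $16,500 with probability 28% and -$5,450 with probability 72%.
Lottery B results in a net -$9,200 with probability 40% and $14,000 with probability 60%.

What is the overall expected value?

EV(A) = 0.28 × 16500 + 0.72 × (-5450) = 4620 − 3924 = 696
EV(B) = 0.4 × (-9200) + 0.6 × 14000 = -3680 + 8400 = 4720
Overall = 0.7 × 696 + 0.3 × 4720 = 487.2 + 1416 = 1903.2

$1,903.20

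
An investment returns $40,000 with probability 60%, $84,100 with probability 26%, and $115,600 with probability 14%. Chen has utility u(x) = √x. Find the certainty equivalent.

$59,049

E[u] = 0.6·√40000 + 0.26·√84100 + 0.14·√115600 = 0.6·200 + 0.26·290 + 0.14·340 = 243
CE = (243)² = 59049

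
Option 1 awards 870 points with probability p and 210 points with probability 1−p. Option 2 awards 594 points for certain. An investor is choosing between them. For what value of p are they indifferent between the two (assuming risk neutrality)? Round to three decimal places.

p·870 + (1−p)·210 = 594
660p + 210 = 594
p = (594 − 210) / 660

p = 0.582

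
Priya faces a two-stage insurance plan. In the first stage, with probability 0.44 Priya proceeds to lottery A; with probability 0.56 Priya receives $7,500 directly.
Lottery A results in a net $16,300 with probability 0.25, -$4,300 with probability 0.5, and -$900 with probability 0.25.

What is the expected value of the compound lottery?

$4,948

EV(A) = 0.25 × 16300 + 0.5 × (-4300) + 0.25 × (-900) = 4075 − 2150 − 225 = 1700
Branch B: 7500 (certain)
Overall = 0.44 × 1700 + 0.56 × 7500 = 748 + 4200 = 4948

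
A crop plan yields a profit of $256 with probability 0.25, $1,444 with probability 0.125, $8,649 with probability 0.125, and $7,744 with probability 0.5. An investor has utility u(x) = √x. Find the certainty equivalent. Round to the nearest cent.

$4,144.14

E[u] = 0.25·√256 + 0.125·√1444 + 0.125·√8649 + 0.5·√7744 = 0.25·16 + 0.125·38 + 0.125·93 + 0.5·88 = 64.375
CE = (64.375)² = 4144.140625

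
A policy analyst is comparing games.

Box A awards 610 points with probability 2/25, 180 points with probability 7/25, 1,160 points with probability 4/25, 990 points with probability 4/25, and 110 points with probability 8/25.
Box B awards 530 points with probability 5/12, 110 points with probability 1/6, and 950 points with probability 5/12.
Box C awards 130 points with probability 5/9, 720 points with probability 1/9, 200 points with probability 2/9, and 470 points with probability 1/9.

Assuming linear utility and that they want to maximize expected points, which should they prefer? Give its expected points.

Box A = 2/25 × 610 + 7/25 × 180 + 4/25 × 1160 + 4/25 × 990 + 8/25 × 110 = 48.8 + 50.4 + 185.6 + 158.4 + 35.2 = 478.4
Box B = 5/12 × 530 + 1/6 × 110 + 5/12 × 950 = 220.8333 + 18.3333 + 395.8333 = 635
Box C = 5/9 × 130 + 1/9 × 720 + 2/9 × 200 + 1/9 × 470 = 72.2222 + 80 + 44.4444 + 52.2222 = 248.8889

Box B (635 points)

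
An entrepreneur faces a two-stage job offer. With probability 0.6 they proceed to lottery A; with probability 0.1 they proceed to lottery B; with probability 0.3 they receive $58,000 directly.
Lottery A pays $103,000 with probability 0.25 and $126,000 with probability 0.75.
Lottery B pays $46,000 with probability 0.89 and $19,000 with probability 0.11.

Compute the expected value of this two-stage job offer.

$93,853

EV(A) = 0.25 × 103000 + 0.75 × 126000 = 25750 + 94500 = 120250
EV(B) = 0.89 × 46000 + 0.11 × 19000 = 40940 + 2090 = 43030
Branch C: 58000 (certain)
Overall = 0.6 × 120250 + 0.1 × 43030 + 0.3 × 58000 = 72150 + 4303 + 17400 = 93853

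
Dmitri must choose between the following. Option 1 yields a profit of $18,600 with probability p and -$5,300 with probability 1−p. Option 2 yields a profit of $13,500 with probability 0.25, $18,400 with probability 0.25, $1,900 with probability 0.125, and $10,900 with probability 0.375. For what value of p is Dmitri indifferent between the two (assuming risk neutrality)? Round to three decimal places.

p = 0.736

EV(Option 2) = 0.25 × 13500 + 0.25 × 18400 + 0.125 × 1900 + 0.375 × 10900 = 3375 + 4600 + 237.5 + 4087.5 = 12300
p·18600 + (1−p)·(-5300) = 12300
23900p − 5300 = 12300
p = (12300 + 5300) / 23900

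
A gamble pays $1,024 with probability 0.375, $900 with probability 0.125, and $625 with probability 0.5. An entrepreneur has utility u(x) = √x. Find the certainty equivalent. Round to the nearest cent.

$798.06

E[u] = 0.375·√1024 + 0.125·√900 + 0.5·√625 = 0.375·32 + 0.125·30 + 0.5·25 = 28.25
CE = (28.25)² = 798.0625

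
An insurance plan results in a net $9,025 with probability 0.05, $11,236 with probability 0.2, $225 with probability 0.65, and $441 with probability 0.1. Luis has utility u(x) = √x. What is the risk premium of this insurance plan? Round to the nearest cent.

$1,459.96

E[u] = 0.05·√9025 + 0.2·√11236 + 0.65·√225 + 0.1·√441 = 0.05·95 + 0.2·106 + 0.65·15 + 0.1·21 = 37.8
CE = (37.8)² = 1428.84
Risk premium = EV − CE = 2888.8 − 1428.84 = 1459.96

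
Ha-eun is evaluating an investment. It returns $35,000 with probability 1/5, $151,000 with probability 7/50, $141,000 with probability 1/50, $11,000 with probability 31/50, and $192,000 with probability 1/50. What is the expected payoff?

EV = 1/5 × 35000 + 7/50 × 151000 + 1/50 × 141000 + 31/50 × 11000 + 1/50 × 192000 = 7000 + 21140 + 2820 + 6820 + 3840 = 41620

$41,620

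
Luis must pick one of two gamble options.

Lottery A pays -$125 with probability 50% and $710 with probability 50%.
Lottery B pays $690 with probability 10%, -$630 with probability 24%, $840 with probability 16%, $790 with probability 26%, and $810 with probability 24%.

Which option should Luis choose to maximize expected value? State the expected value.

Lottery A = 0.5 × (-125) + 0.5 × 710 = -62.5 + 355 = 292.5
Lottery B = 0.1 × 690 + 0.24 × (-630) + 0.16 × 840 + 0.26 × 790 + 0.24 × 810 = 69 − 151.2 + 134.4 + 205.4 + 194.4 = 452

Lottery B ($452)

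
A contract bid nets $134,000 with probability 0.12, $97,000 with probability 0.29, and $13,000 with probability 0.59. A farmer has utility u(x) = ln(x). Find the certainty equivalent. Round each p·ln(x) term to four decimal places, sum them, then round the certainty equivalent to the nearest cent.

E[u] = 0.12·ln(134000) + 0.29·ln(97000) + 0.59·ln(13000) = 1.4167 + 3.3299 + 5.5889 = 10.3355
CE = e^10.3355 ≈ 30807.09

$30,807.09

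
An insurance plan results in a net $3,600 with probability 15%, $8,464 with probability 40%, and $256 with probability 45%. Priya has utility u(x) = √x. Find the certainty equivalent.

E[u] = 0.15·√3600 + 0.4·√8464 + 0.45·√256 = 0.15·60 + 0.4·92 + 0.45·16 = 53
CE = (53)² = 2809

$2,809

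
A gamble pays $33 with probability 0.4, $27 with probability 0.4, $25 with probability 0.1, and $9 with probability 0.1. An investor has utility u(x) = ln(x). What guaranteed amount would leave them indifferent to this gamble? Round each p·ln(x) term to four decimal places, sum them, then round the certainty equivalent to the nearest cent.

$26.01

E[u] = 0.4·ln(33) + 0.4·ln(27) + 0.1·ln(25) + 0.1·ln(9) = 1.3986 + 1.3183 + 0.3219 + 0.2197 = 3.2585
CE = e^3.2585 ≈ 26.01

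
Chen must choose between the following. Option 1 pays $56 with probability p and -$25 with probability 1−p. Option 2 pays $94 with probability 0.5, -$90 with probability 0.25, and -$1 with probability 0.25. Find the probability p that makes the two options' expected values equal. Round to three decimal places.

p = 0.608

EV(Option 2) = 0.5 × 94 + 0.25 × (-90) + 0.25 × (-1) = 47 − 22.5 − 0.25 = 24.25
p·56 + (1−p)·(-25) = 24.25
81p − 25 = 24.25
p = (24.25 + 25) / 81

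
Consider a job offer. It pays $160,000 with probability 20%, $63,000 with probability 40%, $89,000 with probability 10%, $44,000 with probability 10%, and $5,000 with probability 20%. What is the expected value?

EV = 0.2 × 160000 + 0.4 × 63000 + 0.1 × 89000 + 0.1 × 44000 + 0.2 × 5000 = 32000 + 25200 + 8900 + 4400 + 1000 = 71500

$71,500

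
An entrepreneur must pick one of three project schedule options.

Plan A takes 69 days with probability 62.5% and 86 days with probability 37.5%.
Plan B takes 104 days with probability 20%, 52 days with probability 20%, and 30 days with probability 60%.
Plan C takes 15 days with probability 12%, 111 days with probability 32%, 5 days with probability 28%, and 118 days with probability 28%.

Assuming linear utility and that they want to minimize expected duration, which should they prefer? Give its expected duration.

Plan A = 0.625 × 69 + 0.375 × 86 = 43.125 + 32.25 = 75.375
Plan B = 0.2 × 104 + 0.2 × 52 + 0.6 × 30 = 20.8 + 10.4 + 18 = 49.2
Plan C = 0.12 × 15 + 0.32 × 111 + 0.28 × 5 + 0.28 × 118 = 1.8 + 35.52 + 1.4 + 33.04 = 71.76

Plan B (49.2 days)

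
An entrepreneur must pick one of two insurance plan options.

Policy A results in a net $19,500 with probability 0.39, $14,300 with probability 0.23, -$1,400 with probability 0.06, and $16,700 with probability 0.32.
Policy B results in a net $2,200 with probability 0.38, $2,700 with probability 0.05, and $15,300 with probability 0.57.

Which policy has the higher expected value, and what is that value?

Policy A = 0.39 × 19500 + 0.23 × 14300 + 0.06 × (-1400) + 0.32 × 16700 = 7605 + 3289 − 84 + 5344 = 16154
Policy B = 0.38 × 2200 + 0.05 × 2700 + 0.57 × 15300 = 836 + 135 + 8721 = 9692

Policy A ($16,154)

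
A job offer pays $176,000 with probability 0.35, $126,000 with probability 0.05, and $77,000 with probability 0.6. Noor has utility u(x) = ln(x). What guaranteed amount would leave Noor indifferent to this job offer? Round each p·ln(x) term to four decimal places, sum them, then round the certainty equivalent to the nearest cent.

E[u] = 0.35·ln(176000) + 0.05·ln(126000) + 0.6·ln(77000) = 4.2274 + 0.5872 + 6.7509 = 11.5655
CE = e^11.5655 ≈ 105398.11

$105,398.11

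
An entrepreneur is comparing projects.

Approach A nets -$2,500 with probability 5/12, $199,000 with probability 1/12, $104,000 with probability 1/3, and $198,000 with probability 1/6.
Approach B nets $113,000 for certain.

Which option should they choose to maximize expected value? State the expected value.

Approach B ($113,000)

Approach A = 5/12 × (-2500) + 1/12 × 199000 + 1/3 × 104000 + 1/6 × 198000 = -1041.6667 + 16583.3333 + 34666.6667 + 33000 = 83208.3333
Approach B: 113000 (certain)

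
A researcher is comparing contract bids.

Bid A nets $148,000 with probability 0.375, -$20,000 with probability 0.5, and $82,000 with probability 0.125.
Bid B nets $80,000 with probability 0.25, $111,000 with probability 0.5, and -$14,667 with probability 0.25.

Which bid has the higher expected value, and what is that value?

Bid B ($71,833.25)

Bid A = 0.375 × 148000 + 0.5 × (-20000) + 0.125 × 82000 = 55500 − 10000 + 10250 = 55750
Bid B = 0.25 × 80000 + 0.5 × 111000 + 0.25 × (-14667) = 20000 + 55500 − 3666.75 = 71833.25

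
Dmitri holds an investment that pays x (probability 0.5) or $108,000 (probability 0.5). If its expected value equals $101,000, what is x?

0.5·x + 0.5·108000 = 101000
0.5·x = 101000 − 54000 = 47000
x = 47000 / 0.5 = 94000

x = $94,000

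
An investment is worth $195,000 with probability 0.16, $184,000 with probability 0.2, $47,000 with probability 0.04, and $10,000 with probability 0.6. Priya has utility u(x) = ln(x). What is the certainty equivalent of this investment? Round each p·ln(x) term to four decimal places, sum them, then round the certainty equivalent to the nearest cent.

E[u] = 0.16·ln(195000) + 0.2·ln(184000) + 0.04·ln(47000) + 0.6·ln(10000) = 1.9489 + 2.4245 + 0.4303 + 5.5262 = 10.3299
CE = e^10.3299 ≈ 30635.05

$30,635.05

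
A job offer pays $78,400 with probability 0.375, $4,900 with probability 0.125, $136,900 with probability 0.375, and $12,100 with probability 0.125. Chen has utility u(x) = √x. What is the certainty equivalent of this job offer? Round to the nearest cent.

E[u] = 0.375·√78400 + 0.125·√4900 + 0.375·√136900 + 0.125·√12100 = 0.375·280 + 0.125·70 + 0.375·370 + 0.125·110 = 266.25
CE = (266.25)² = 70889.0625

$70,889.06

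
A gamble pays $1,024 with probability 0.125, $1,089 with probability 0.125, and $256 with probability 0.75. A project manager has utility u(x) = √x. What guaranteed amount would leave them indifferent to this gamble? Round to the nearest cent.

$405.02

E[u] = 0.125·√1024 + 0.125·√1089 + 0.75·√256 = 0.125·32 + 0.125·33 + 0.75·16 = 20.125
CE = (20.125)² = 405.015625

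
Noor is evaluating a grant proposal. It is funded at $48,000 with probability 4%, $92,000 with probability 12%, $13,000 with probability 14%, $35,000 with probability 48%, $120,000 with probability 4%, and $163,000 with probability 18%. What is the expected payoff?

EV = 0.04 × 48000 + 0.12 × 92000 + 0.14 × 13000 + 0.48 × 35000 + 0.04 × 120000 + 0.18 × 163000 = 1920 + 11040 + 1820 + 16800 + 4800 + 29340 = 65720

$65,720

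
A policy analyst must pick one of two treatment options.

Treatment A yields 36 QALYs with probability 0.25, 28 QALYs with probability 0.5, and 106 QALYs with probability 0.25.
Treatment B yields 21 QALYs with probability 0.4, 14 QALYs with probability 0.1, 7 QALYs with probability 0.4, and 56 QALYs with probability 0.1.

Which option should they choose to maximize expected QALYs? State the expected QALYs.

Treatment A = 0.25 × 36 + 0.5 × 28 + 0.25 × 106 = 9 + 14 + 26.5 = 49.5
Treatment B = 0.4 × 21 + 0.1 × 14 + 0.4 × 7 + 0.1 × 56 = 8.4 + 1.4 + 2.8 + 5.6 = 18.2

Treatment A (49.5 QALYs)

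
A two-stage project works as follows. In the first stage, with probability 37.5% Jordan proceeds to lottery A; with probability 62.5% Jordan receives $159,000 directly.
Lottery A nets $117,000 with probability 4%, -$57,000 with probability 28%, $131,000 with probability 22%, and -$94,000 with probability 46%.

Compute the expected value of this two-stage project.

$89,737.50

EV(A) = 0.04 × 117000 + 0.28 × (-57000) + 0.22 × 131000 + 0.46 × (-94000) = 4680 − 15960 + 28820 − 43240 = -25700
Branch B: 159000 (certain)
Overall = 0.375 × (-25700) + 0.625 × 159000 = -9637.5 + 99375 = 89737.5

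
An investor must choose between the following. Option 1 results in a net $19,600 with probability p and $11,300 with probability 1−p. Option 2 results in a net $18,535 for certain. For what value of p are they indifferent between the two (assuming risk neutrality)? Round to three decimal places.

p = 0.872

p·19600 + (1−p)·11300 = 18535
8300p + 11300 = 18535
p = (18535 − 11300) / 8300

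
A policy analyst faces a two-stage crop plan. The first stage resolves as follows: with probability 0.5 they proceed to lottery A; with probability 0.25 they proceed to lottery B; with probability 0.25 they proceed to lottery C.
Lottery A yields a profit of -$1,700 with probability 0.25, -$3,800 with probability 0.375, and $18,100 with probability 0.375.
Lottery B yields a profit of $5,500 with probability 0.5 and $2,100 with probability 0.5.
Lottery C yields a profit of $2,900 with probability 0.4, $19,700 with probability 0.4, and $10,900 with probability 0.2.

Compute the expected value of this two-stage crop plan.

EV(A) = 0.25 × (-1700) + 0.375 × (-3800) + 0.375 × 18100 = -425 − 1425 + 6787.5 = 4937.5
EV(B) = 0.5 × 5500 + 0.5 × 2100 = 2750 + 1050 = 3800
EV(C) = 0.4 × 2900 + 0.4 × 19700 + 0.2 × 10900 = 1160 + 7880 + 2180 = 11220
Overall = 0.5 × 4937.5 + 0.25 × 3800 + 0.25 × 11220 = 2468.75 + 950 + 2805 = 6223.75

$6,223.75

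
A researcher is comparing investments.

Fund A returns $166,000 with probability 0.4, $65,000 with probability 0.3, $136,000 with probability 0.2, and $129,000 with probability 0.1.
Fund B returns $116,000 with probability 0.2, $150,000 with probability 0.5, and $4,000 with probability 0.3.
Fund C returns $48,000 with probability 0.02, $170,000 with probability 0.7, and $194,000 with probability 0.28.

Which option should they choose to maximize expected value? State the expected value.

Fund C ($174,280)

Fund A = 0.4 × 166000 + 0.3 × 65000 + 0.2 × 136000 + 0.1 × 129000 = 66400 + 19500 + 27200 + 12900 = 126000
Fund B = 0.2 × 116000 + 0.5 × 150000 + 0.3 × 4000 = 23200 + 75000 + 1200 = 99400
Fund C = 0.02 × 48000 + 0.7 × 170000 + 0.28 × 194000 = 960 + 119000 + 54320 = 174280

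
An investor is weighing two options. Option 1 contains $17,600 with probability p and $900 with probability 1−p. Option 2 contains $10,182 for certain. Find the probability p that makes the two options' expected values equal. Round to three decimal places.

p·17600 + (1−p)·900 = 10182
16700p + 900 = 10182
p = (10182 − 900) / 16700

p = 0.556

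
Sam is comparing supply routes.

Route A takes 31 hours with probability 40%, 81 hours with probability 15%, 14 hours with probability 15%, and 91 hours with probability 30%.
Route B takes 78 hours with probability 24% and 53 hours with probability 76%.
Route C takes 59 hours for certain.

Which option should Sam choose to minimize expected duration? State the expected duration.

Route A (53.95 hours)

Route A = 0.4 × 31 + 0.15 × 81 + 0.15 × 14 + 0.3 × 91 = 12.4 + 12.15 + 2.1 + 27.3 = 53.95
Route B = 0.24 × 78 + 0.76 × 53 = 18.72 + 40.28 = 59
Route C: 59 (certain)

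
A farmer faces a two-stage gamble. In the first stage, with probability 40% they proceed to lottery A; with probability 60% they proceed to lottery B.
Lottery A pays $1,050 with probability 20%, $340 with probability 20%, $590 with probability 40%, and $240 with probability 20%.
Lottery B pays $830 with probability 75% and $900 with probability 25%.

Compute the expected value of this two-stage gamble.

EV(A) = 0.2 × 1050 + 0.2 × 340 + 0.4 × 590 + 0.2 × 240 = 210 + 68 + 236 + 48 = 562
EV(B) = 0.75 × 830 + 0.25 × 900 = 622.5 + 225 = 847.5
Overall = 0.4 × 562 + 0.6 × 847.5 = 224.8 + 508.5 = 733.3

$733.30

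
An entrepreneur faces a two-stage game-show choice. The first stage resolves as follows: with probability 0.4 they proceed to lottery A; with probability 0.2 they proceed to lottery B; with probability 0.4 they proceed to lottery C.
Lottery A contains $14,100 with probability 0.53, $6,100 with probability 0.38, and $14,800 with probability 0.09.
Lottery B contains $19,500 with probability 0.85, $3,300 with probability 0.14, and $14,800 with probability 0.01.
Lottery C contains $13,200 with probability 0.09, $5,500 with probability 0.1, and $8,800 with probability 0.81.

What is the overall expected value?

$11,432.60

EV(A) = 0.53 × 14100 + 0.38 × 6100 + 0.09 × 14800 = 7473 + 2318 + 1332 = 11123
EV(B) = 0.85 × 19500 + 0.14 × 3300 + 0.01 × 14800 = 16575 + 462 + 148 = 17185
EV(C) = 0.09 × 13200 + 0.1 × 5500 + 0.81 × 8800 = 1188 + 550 + 7128 = 8866
Overall = 0.4 × 11123 + 0.2 × 17185 + 0.4 × 8866 = 4449.2 + 3437 + 3546.4 = 11432.6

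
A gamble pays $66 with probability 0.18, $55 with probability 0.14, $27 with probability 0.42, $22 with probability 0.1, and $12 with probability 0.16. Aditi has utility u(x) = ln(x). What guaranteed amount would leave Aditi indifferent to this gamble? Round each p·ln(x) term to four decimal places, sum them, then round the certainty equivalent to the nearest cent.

E[u] = 0.18·ln(66) + 0.14·ln(55) + 0.42·ln(27) + 0.1·ln(22) + 0.16·ln(12) = 0.7541 + 0.5610 + 1.3843 + 0.3091 + 0.3976 = 3.4061
CE = e^3.4061 ≈ 30.15

$30.15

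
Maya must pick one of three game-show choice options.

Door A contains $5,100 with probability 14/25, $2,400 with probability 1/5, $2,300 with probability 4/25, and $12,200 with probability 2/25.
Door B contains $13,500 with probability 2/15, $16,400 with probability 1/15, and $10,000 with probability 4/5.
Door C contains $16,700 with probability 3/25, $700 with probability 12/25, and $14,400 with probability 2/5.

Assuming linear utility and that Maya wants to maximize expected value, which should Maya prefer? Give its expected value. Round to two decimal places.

Door B ($10,893.33)

Door A = 14/25 × 5100 + 1/5 × 2400 + 4/25 × 2300 + 2/25 × 12200 = 2856 + 480 + 368 + 976 = 4680
Door B = 2/15 × 13500 + 1/15 × 16400 + 4/5 × 10000 = 1800 + 1093.3333 + 8000 = 10893.3333
Door C = 3/25 × 16700 + 12/25 × 700 + 2/5 × 14400 = 2004 + 336 + 5760 = 8100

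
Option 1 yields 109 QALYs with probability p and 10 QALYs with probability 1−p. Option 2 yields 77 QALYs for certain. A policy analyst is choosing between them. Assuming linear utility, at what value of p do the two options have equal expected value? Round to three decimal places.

p·109 + (1−p)·10 = 77
99p + 10 = 77
p = (77 − 10) / 99

p = 0.677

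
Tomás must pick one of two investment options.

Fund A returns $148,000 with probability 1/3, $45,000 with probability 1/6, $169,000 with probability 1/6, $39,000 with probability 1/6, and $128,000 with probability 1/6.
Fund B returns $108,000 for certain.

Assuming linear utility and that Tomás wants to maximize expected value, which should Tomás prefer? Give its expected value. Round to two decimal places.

Fund A = 1/3 × 148000 + 1/6 × 45000 + 1/6 × 169000 + 1/6 × 39000 + 1/6 × 128000 = 49333.3333 + 7500 + 28166.6667 + 6500 + 21333.3333 = 112833.3333
Fund B: 108000 (certain)

Fund A ($112,833.33)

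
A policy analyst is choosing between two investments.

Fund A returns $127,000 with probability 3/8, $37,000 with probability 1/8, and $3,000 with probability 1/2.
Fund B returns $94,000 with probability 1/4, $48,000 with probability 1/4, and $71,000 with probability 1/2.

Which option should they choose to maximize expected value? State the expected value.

Fund B ($71,000)

Fund A = 3/8 × 127000 + 1/8 × 37000 + 1/2 × 3000 = 47625 + 4625 + 1500 = 53750
Fund B = 1/4 × 94000 + 1/4 × 48000 + 1/2 × 71000 = 23500 + 12000 + 35500 = 71000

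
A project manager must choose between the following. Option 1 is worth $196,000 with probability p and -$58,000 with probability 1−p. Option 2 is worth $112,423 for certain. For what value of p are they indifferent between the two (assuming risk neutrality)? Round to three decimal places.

p = 0.671

p·196000 + (1−p)·(-58000) = 112423
254000p − 58000 = 112423
p = (112423 + 58000) / 254000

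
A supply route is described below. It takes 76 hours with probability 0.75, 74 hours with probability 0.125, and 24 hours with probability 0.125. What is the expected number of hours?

69.25 hours

EV = 0.75 × 76 + 0.125 × 74 + 0.125 × 24 = 57 + 9.25 + 3 = 69.25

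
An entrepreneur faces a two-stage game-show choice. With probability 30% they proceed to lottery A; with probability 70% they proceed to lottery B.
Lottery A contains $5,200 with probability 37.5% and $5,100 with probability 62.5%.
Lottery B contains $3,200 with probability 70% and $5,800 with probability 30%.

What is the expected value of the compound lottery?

EV(A) = 0.375 × 5200 + 0.625 × 5100 = 1950 + 3187.5 = 5137.5
EV(B) = 0.7 × 3200 + 0.3 × 5800 = 2240 + 1740 = 3980
Overall = 0.3 × 5137.5 + 0.7 × 3980 = 1541.25 + 2786 = 4327.25

$4,327.25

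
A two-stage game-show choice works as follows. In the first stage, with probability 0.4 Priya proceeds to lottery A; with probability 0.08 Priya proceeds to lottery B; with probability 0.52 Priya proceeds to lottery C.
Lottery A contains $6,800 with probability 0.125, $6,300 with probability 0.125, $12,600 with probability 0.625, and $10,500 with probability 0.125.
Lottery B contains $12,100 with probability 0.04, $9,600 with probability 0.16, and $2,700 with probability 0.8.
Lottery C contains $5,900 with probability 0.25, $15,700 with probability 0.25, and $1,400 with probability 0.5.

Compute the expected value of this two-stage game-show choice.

EV(A) = 0.125 × 6800 + 0.125 × 6300 + 0.625 × 12600 + 0.125 × 10500 = 850 + 787.5 + 7875 + 1312.5 = 10825
EV(B) = 0.04 × 12100 + 0.16 × 9600 + 0.8 × 2700 = 484 + 1536 + 2160 = 4180
EV(C) = 0.25 × 5900 + 0.25 × 15700 + 0.5 × 1400 = 1475 + 3925 + 700 = 6100
Overall = 0.4 × 10825 + 0.08 × 4180 + 0.52 × 6100 = 4330 + 334.4 + 3172 = 7836.4

$7,836.40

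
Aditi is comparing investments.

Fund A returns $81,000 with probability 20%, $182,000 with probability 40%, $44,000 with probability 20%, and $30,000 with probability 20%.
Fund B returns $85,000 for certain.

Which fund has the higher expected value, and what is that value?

Fund A = 0.2 × 81000 + 0.4 × 182000 + 0.2 × 44000 + 0.2 × 30000 = 16200 + 72800 + 8800 + 6000 = 103800
Fund B: 85000 (certain)

Fund A ($103,800)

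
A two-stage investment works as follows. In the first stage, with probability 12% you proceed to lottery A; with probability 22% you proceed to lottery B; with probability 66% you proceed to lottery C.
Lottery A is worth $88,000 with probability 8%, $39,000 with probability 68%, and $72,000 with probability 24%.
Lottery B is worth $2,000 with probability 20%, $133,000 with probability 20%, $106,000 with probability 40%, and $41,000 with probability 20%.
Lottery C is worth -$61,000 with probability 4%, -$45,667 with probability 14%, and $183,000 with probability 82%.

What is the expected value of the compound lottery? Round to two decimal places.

EV(A) = 0.08 × 88000 + 0.68 × 39000 + 0.24 × 72000 = 7040 + 26520 + 17280 = 50840
EV(B) = 0.2 × 2000 + 0.2 × 133000 + 0.4 × 106000 + 0.2 × 41000 = 400 + 26600 + 42400 + 8200 = 77600
EV(C) = 0.04 × (-61000) + 0.14 × (-45667) + 0.82 × 183000 = -2440 − 6393.38 + 150060 = 141226.62
Overall = 0.12 × 50840 + 0.22 × 77600 + 0.66 × 141226.62 = 6100.8 + 17072 + 93209.5692 = 116382.3692

$116,382.37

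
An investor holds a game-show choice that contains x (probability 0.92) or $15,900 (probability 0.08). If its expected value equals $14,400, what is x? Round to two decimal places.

0.92·x + 0.08·15900 = 14400
0.92·x = 14400 − 1272 = 13128
x = 13128 / 0.92 = 14269.5652

x = $14,269.57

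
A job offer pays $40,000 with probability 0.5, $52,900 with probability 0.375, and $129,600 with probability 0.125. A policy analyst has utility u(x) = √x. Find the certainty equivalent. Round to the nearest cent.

E[u] = 0.5·√40000 + 0.375·√52900 + 0.125·√129600 = 0.5·200 + 0.375·230 + 0.125·360 = 231.25
CE = (231.25)² = 53476.5625

$53,476.56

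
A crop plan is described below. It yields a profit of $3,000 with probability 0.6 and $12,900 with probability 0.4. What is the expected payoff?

EV = 0.6 × 3000 + 0.4 × 12900 = 1800 + 5160 = 6960

$6,960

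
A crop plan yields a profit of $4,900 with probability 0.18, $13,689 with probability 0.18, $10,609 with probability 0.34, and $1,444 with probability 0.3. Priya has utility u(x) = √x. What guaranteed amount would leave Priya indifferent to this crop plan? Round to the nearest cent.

$6,412.81

E[u] = 0.18·√4900 + 0.18·√13689 + 0.34·√10609 + 0.3·√1444 = 0.18·70 + 0.18·117 + 0.34·103 + 0.3·38 = 80.08
CE = (80.08)² = 6412.8064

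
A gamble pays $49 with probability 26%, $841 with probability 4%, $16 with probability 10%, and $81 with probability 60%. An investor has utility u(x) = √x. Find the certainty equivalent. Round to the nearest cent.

$77.09

E[u] = 0.26·√49 + 0.04·√841 + 0.1·√16 + 0.6·√81 = 0.26·7 + 0.04·29 + 0.1·4 + 0.6·9 = 8.78
CE = (8.78)² = 77.0884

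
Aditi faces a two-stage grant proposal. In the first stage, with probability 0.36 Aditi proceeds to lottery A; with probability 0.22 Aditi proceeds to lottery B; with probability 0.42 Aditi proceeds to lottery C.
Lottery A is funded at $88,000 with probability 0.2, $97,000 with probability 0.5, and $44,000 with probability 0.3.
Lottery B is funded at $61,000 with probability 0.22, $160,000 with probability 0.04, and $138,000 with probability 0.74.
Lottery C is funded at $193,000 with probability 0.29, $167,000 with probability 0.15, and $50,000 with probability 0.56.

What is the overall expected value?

$101,163.20

EV(A) = 0.2 × 88000 + 0.5 × 97000 + 0.3 × 44000 = 17600 + 48500 + 13200 = 79300
EV(B) = 0.22 × 61000 + 0.04 × 160000 + 0.74 × 138000 = 13420 + 6400 + 102120 = 121940
EV(C) = 0.29 × 193000 + 0.15 × 167000 + 0.56 × 50000 = 55970 + 25050 + 28000 = 109020
Overall = 0.36 × 79300 + 0.22 × 121940 + 0.42 × 109020 = 28548 + 26826.8 + 45788.4 = 101163.2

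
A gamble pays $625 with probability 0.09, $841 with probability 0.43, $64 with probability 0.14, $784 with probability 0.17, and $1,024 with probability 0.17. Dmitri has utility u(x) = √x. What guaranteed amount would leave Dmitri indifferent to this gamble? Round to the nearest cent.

E[u] = 0.09·√625 + 0.43·√841 + 0.14·√64 + 0.17·√784 + 0.17·√1024 = 0.09·25 + 0.43·29 + 0.14·8 + 0.17·28 + 0.17·32 = 26.04
CE = (26.04)² = 678.0816

$678.08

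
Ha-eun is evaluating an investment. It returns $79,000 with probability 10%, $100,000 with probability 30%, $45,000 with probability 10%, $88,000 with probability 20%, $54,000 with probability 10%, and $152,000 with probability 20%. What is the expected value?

$95,800

EV = 0.1 × 79000 + 0.3 × 100000 + 0.1 × 45000 + 0.2 × 88000 + 0.1 × 54000 + 0.2 × 152000 = 7900 + 30000 + 4500 + 17600 + 5400 + 30400 = 95800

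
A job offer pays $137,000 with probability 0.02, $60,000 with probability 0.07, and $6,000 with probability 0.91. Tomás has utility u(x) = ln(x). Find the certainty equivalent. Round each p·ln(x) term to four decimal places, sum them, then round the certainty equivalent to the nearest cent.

$7,504.81

E[u] = 0.02·ln(137000) + 0.07·ln(60000) + 0.91·ln(6000) = 0.2366 + 0.7701 + 7.9166 = 8.9233
CE = e^8.9233 ≈ 7504.81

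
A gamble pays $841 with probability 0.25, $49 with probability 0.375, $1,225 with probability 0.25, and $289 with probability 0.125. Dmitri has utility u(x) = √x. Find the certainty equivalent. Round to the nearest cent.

E[u] = 0.25·√841 + 0.375·√49 + 0.25·√1225 + 0.125·√289 = 0.25·29 + 0.375·7 + 0.25·35 + 0.125·17 = 20.75
CE = (20.75)² = 430.5625

$430.56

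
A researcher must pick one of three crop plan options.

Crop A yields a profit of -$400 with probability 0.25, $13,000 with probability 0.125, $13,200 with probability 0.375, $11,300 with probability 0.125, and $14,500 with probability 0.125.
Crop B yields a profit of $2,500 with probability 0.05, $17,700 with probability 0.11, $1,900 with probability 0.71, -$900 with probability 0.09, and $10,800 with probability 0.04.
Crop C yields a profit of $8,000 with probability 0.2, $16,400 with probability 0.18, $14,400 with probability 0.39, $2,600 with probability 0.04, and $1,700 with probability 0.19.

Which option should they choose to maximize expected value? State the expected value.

Crop A = 0.25 × (-400) + 0.125 × 13000 + 0.375 × 13200 + 0.125 × 11300 + 0.125 × 14500 = -100 + 1625 + 4950 + 1412.5 + 1812.5 = 9700
Crop B = 0.05 × 2500 + 0.11 × 17700 + 0.71 × 1900 + 0.09 × (-900) + 0.04 × 10800 = 125 + 1947 + 1349 − 81 + 432 = 3772
Crop C = 0.2 × 8000 + 0.18 × 16400 + 0.39 × 14400 + 0.04 × 2600 + 0.19 × 1700 = 1600 + 2952 + 5616 + 104 + 323 = 10595

Crop C ($10,595)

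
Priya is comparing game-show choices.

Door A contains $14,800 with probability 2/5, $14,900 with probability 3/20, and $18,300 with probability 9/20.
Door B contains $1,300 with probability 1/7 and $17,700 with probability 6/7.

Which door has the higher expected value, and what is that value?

Door A = 2/5 × 14800 + 3/20 × 14900 + 9/20 × 18300 = 5920 + 2235 + 8235 = 16390
Door B = 1/7 × 1300 + 6/7 × 17700 = 185.7143 + 15171.4286 = 15357.1429

Door A ($16,390)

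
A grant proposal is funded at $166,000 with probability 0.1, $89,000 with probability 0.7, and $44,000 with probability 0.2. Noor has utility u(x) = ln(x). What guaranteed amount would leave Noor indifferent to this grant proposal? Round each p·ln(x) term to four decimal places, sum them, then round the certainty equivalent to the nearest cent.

$82,281.37

E[u] = 0.1·ln(166000) + 0.7·ln(89000) + 0.2·ln(44000) = 1.2020 + 7.9775 + 2.1384 = 11.3179
CE = e^11.3179 ≈ 82281.37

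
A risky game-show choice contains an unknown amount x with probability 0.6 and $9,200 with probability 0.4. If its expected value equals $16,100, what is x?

0.6·x + 0.4·9200 = 16100
0.6·x = 16100 − 3680 = 12420
x = 12420 / 0.6 = 20700

x = $20,700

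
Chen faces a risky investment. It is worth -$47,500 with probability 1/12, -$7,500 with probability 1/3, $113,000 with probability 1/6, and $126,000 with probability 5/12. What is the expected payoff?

EV = 1/12 × (-47500) + 1/3 × (-7500) + 1/6 × 113000 + 5/12 × 126000 = -3958.3333 − 2500 + 18833.3333 + 52500 = 64875

$64,875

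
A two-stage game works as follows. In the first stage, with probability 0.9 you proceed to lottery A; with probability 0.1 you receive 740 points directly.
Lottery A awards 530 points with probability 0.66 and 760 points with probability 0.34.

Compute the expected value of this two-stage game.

621.38 points

EV(A) = 0.66 × 530 + 0.34 × 760 = 349.8 + 258.4 = 608.2
Branch B: 740 (certain)
Overall = 0.9 × 608.2 + 0.1 × 740 = 547.38 + 74 = 621.38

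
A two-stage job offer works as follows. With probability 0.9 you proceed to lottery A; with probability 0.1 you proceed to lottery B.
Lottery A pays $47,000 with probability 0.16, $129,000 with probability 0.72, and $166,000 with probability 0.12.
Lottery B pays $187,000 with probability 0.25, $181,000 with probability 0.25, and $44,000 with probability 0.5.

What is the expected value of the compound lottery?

EV(A) = 0.16 × 47000 + 0.72 × 129000 + 0.12 × 166000 = 7520 + 92880 + 19920 = 120320
EV(B) = 0.25 × 187000 + 0.25 × 181000 + 0.5 × 44000 = 46750 + 45250 + 22000 = 114000
Overall = 0.9 × 120320 + 0.1 × 114000 = 108288 + 11400 = 119688

$119,688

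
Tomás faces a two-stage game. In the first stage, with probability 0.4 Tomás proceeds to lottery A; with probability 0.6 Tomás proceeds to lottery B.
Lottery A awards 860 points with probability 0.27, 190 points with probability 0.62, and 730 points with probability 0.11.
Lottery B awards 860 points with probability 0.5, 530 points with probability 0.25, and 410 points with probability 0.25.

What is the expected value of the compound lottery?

EV(A) = 0.27 × 860 + 0.62 × 190 + 0.11 × 730 = 232.2 + 117.8 + 80.3 = 430.3
EV(B) = 0.5 × 860 + 0.25 × 530 + 0.25 × 410 = 430 + 132.5 + 102.5 = 665
Overall = 0.4 × 430.3 + 0.6 × 665 = 172.12 + 399 = 571.12

571.12 points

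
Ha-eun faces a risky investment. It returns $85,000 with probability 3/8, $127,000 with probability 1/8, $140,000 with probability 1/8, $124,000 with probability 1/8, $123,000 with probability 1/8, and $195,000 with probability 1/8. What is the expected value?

EV = 3/8 × 85000 + 1/8 × 127000 + 1/8 × 140000 + 1/8 × 124000 + 1/8 × 123000 + 1/8 × 195000 = 31875 + 15875 + 17500 + 15500 + 15375 + 24375 = 120500

$120,500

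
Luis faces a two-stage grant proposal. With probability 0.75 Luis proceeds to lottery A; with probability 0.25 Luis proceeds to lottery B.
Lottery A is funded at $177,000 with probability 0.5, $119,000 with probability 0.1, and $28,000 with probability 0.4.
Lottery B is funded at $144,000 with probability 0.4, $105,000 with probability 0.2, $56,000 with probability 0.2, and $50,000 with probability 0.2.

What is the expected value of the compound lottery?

EV(A) = 0.5 × 177000 + 0.1 × 119000 + 0.4 × 28000 = 88500 + 11900 + 11200 = 111600
EV(B) = 0.4 × 144000 + 0.2 × 105000 + 0.2 × 56000 + 0.2 × 50000 = 57600 + 21000 + 11200 + 10000 = 99800
Overall = 0.75 × 111600 + 0.25 × 99800 = 83700 + 24950 = 108650

$108,650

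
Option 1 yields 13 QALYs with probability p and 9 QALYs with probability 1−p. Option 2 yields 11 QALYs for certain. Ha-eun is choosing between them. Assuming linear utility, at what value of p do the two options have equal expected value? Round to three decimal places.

p·13 + (1−p)·9 = 11
4p + 9 = 11
p = (11 − 9) / 4

p = 0.500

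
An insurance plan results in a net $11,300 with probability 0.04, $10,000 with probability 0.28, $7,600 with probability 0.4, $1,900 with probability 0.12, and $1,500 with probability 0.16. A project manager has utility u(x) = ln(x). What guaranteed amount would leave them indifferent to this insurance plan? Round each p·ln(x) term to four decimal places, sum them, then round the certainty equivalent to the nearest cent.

$5,446.34

E[u] = 0.04·ln(11300) + 0.28·ln(10000) + 0.4·ln(7600) + 0.12·ln(1900) + 0.16·ln(1500) = 0.3733 + 2.5789 + 3.5744 + 0.9060 + 1.1701 = 8.6027
CE = e^8.6027 ≈ 5446.34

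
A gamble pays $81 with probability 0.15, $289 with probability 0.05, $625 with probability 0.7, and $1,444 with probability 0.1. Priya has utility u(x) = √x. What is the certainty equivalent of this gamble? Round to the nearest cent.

$552.25

E[u] = 0.15·√81 + 0.05·√289 + 0.7·√625 + 0.1·√1444 = 0.15·9 + 0.05·17 + 0.7·25 + 0.1·38 = 23.5
CE = (23.5)² = 552.25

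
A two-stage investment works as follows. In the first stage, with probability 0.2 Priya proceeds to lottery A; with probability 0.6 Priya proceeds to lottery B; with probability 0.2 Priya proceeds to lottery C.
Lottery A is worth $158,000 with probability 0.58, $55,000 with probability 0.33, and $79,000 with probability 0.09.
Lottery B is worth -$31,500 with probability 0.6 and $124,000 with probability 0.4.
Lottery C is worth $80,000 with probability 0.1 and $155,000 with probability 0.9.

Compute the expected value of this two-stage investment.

$71,300

EV(A) = 0.58 × 158000 + 0.33 × 55000 + 0.09 × 79000 = 91640 + 18150 + 7110 = 116900
EV(B) = 0.6 × (-31500) + 0.4 × 124000 = -18900 + 49600 = 30700
EV(C) = 0.1 × 80000 + 0.9 × 155000 = 8000 + 139500 = 147500
Overall = 0.2 × 116900 + 0.6 × 30700 + 0.2 × 147500 = 23380 + 18420 + 29500 = 71300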